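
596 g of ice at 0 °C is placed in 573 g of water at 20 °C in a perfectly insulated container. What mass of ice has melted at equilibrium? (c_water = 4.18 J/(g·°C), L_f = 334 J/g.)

m_melted ≈ 143 g

Water can give up m c ΔT = 573×4.18×20 = 47903 J before reaching 0 °C.
To melt every bit of ice: 596×334 = 199064 J.
That's not enough to melt it all — equilibrium is at 0 °C with ice remaining.
m_melt = 47903 / L_f = 143.4 g.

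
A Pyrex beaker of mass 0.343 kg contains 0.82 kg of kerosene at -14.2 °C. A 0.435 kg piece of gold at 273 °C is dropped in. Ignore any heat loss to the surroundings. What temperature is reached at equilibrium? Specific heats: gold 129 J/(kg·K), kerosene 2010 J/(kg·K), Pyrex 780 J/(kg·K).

T_f ≈ -6.0 °C

Let T be the final temperature. ΣQ_i = 0:
0.435·129·(T − 273) + 0.82·2010·(T − (-14.2)) + 0.343·780·(T − (-14.2)) = 0
56.12(T − 273) + 1648.2(T − (-14.2)) + 267.54(T − (-14.2)) = 0
(56.12 + 1648.2 + 267.54) T = 56.12·273 + 1648.2·(-14.2) + 267.54·(-14.2)
T = -11884/1971.9 ≈ -6.03 °C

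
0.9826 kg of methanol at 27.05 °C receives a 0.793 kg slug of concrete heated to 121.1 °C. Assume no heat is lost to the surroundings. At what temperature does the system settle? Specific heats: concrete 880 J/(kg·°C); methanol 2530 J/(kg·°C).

Heat lost by the concrete equals heat gained by the methanol:
0.793·880·(121.1 − T) = 0.9826·2530·(T − 27.05)
697.84(121.1 − T) = 2486(T − 27.05)
3183.8 T = 151754  ⇒  T ≈ 47.66 °C

T_f ≈ 47.7 °C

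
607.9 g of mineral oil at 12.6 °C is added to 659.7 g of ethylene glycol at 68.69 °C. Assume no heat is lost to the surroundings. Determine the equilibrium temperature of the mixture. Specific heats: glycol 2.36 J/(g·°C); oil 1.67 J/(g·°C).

T_f ≈ 46.6 °C

With ΣQ=0 the equilibrium temperature is the m·c-weighted mean:
T_f = (1556.9*68.69 + 1015.2*12.6) / (1556.9 + 1015.2)
    = 119734 / 2572.1 ≈ 46.55 °C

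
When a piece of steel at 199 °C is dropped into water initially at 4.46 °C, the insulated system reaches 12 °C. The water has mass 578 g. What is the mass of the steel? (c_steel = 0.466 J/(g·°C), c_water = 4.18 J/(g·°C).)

m ≈ 209 g

Heat gained plus heat lost sum to zero:
m·0.466·(12 − 199) + 578·4.18·(12 − 4.46) = 0
-87.14 m = -18217
m = -18217/-87.14 ≈ 209 g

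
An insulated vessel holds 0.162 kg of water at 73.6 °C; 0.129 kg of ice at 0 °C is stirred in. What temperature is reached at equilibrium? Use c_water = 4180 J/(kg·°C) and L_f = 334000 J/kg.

T_f ≈ 5.6 °C

Heat gained plus heat lost sum to zero:
melt ice: 0.129·334000 = 43086; warm the meltwater: 539.22 T; water: 677.16(T − 73.6)
1216.4 T = 49839 − 43086 = 6753
T ≈ 5.55 °C. Since T > 0 °C, the all-ice-melts assumption holds.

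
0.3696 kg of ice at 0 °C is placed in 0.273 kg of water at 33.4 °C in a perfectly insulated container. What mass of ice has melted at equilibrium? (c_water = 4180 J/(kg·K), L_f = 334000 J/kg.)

m_melted ≈ 0.114 kg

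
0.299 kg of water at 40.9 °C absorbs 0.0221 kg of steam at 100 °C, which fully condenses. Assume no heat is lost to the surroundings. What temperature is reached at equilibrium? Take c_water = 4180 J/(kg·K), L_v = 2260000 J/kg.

T_f ≈ 82.2 °C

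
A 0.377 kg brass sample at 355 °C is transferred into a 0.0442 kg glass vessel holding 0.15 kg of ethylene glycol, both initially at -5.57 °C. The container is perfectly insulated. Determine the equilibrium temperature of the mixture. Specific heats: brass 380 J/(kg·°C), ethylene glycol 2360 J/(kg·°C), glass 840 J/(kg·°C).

T_f ≈ 91.1 °C

T_f = Σ m_i c_i T_i / Σ m_i c_i:
T_f = (143.26*355 + 354*(-5.57) + 37.13*(-5.57)) / (143.26 + 354 + 37.13)
    = 48679 / 534.39 ≈ 91.09 °C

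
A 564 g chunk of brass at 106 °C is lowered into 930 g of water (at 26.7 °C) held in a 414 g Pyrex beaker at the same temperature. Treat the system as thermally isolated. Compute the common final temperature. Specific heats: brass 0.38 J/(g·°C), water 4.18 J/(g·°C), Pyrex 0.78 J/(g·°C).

T_f ≈ 30.5 °C

Energy conservation, ΣQ = 0:
564·0.38·(T − 106) + 930·4.18·(T − 26.7) + 414·0.78·(T − 26.7) = 0
214.32(T − 106) + 3887.4(T − 26.7) + 322.92(T − 26.7) = 0
(214.32 + 3887.4 + 322.92) T = 214.32·106 + 3887.4·26.7 + 322.92·26.7
T ≈ 30.54 °C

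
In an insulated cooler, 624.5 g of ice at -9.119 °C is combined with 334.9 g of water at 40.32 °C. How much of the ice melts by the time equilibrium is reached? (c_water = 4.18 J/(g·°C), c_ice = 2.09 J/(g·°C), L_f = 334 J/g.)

m_melted ≈ 133 g

Heat available from the water dropping to 0 °C: 334.9·4.18·40.32 = 56443 J.
Warming the ice to 0 °C takes 624.5·2.09·9.119 = 11902 J, leaving 44541 J for melting.
To melt every bit of ice: 624.5·334 = 208583 J.
44541 J < 208583 J, so only part of the ice melts and the system sits at 0 °C.
Mass melted = 44541/334 ≈ 133.4 g.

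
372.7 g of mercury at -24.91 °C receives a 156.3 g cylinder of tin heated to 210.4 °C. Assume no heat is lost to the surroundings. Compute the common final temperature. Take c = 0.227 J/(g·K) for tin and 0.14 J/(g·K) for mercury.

Heat lost by the tin equals heat gained by the mercury:
156.3×0.227×(210.4 − T) = 372.7×0.14×(T − (-24.91))
35.48(210.4 − T) = 52.18(T − (-24.91))
87.66 T = 6165.3  ⇒  T ≈ 70.33 °C

T_f ≈ 70.3 °C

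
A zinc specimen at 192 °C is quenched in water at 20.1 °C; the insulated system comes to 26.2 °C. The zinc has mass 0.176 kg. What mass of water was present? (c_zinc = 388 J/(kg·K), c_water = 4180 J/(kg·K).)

Taking heat into each body as positive, Σ m c ΔT = 0:
0.176·388·(26.2 − 192) + m·4180·(26.2 − 20.1) = 0
25498 m = 11322
m = 11322/25498 ≈ 0.444 kg

m ≈ 0.444 kg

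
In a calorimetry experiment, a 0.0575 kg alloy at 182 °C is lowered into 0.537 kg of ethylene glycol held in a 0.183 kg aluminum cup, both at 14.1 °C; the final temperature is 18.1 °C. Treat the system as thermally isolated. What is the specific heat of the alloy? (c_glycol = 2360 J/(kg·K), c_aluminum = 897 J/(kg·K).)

c ≈ 608 J/(kg·K)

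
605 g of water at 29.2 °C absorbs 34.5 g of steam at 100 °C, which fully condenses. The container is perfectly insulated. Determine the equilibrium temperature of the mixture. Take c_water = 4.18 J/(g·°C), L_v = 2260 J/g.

Conservation of energy gives ΣQ = 0:
steam→water at 100 °C releases m L_v = 34.5·2260 = 77970
  condensed water 100 °C→T: 144.21(T − 100)
  water warms: 605·4.18·(T − 29.2) = 2528.9(T − 29.2)
2673.1 T = 77970 + 14421 + 73844 = 166235
T ≈ 62.19 °C — below 100 °C, confirming all the steam condensed.

T_f ≈ 62.2 °C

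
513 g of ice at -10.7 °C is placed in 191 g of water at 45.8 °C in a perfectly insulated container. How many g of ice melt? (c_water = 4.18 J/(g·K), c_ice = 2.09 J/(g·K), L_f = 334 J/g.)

Cooling the water to 0 °C releases 191×4.18×45.8 = 36566 J.
Warming the ice to 0 °C takes 513×2.09×10.7 = 11472 J, leaving 25094 J for melting.
Fully melting the ice requires m_ice L_f = 513×334 = 171342 J.
Since 25094 < 171342 J, not all the ice melts; equilibrium is at 0 °C.
m_melt = 25094 / L_f = 75.13 g.

m_melted ≈ 75.1 g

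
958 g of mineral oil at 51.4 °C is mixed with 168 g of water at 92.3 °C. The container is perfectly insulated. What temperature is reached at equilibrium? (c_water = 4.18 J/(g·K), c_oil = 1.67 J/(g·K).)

T_f ≈ 63.9 °C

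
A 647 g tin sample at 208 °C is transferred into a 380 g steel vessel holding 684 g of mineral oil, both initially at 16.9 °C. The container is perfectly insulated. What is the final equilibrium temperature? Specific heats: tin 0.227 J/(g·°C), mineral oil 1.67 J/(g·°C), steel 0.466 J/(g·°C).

T_f ≈ 36.0 °C

Energy conservation, ΣQ = 0:
647·0.227·(T − 208) + 684·1.67·(T − 16.9) + 380·0.466·(T − 16.9) = 0
1466.2 T = 52846
T = 52846 / 1466.2 = 36 °C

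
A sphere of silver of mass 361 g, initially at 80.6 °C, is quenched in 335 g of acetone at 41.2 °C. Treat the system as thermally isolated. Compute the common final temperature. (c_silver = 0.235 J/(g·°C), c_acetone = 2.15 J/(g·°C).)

T_f ≈ 45.4 °C

Energy conservation, ΣQ = 0:
361×0.235×(T − 80.6) + 335×2.15×(T − 41.2) = 0
805.09 T = 36512
T = 36512/805.09 ≈ 45.35 °C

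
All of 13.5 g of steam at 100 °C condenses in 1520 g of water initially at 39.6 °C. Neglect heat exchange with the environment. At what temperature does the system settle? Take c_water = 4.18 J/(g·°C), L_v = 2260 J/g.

Heat gained plus heat lost sum to zero:
condense steam: −13.5·2260 = −30510
  condensate cools 100→T: 13.5·4.18·(T − 100) = 56.43(T − 100)
  original water: 6353.6(T − 39.6)
6410 T = 30510 + 5643 + 251603 = 287756
T ≈ 44.89 °C (< 100 °C, so full condensation is consistent).

T_f ≈ 44.9 °C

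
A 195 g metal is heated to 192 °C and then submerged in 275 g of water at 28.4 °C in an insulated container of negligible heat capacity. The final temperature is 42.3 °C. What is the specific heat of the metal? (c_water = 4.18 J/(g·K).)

c ≈ 0.547 J/(g·K)

Heat lost by the metal = heat gained by the water:
195×c×(192 − 42.3) = 275×4.18×(42.3 − 28.4)
29191 c = 15978  ⇒  c ≈ 0.5474 J/(g·K)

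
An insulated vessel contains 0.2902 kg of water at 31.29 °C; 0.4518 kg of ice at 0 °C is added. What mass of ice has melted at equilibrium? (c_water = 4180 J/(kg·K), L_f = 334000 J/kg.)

Water can give up m c ΔT = 0.2902×4180×31.29 = 37956 J before reaching 0 °C.
To melt every bit of ice: 0.4518×334000 = 150901 J.
37956 J < 150901 J, so only part of the ice melts and the system sits at 0 °C.
m_melt = 37956 / L_f = 0.1136 kg.

m_melted ≈ 0.114 kg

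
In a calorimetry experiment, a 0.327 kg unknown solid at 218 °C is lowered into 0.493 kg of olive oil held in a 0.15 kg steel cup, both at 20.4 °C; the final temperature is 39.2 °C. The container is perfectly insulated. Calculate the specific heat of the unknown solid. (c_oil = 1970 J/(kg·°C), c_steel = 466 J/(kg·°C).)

c ≈ 335 J/(kg·°C)

Conservation of energy gives ΣQ = 0:
0.327·c·(39.2 − 218) + 0.493·1970·(39.2 − 20.4) + 0.15·466·(39.2 − 20.4) = 0
-58.47 c = -19573
c = -19573/-58.47 ≈ 334.8 J/(kg·°C)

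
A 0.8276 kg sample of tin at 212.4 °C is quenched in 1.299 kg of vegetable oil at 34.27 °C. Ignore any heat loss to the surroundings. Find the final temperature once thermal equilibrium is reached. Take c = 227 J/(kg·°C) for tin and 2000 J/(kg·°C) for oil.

Conservation of energy gives ΣQ = 0:
0.8276*227*(T − 212.4) + 1.299*2000*(T − 34.27) = 0
187.87(T − 212.4) + 2598(T − 34.27) = 0
2785.9 T = 128936
T = 128936 / 2785.9 = 46.3 °C

T_f ≈ 46.3 °C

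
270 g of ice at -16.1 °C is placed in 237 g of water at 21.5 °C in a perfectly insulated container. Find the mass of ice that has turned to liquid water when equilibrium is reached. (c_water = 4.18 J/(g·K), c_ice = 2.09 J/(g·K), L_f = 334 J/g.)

m_melted ≈ 36.6 g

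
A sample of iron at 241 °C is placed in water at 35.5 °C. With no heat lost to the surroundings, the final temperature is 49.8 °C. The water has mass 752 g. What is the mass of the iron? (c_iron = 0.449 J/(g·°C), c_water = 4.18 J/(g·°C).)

Let T be the final temperature. ΣQ_i = 0:
m×0.449×(49.8 − 241) + 752×4.18×(49.8 − 35.5) = 0
-85.85 m = -44950
m = -44950/-85.85 ≈ 523.6 g

m ≈ 524 g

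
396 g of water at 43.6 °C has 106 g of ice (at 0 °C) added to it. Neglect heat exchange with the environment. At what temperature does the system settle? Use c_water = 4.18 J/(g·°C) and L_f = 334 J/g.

T_f ≈ 17.5 °C

Energy conservation, ΣQ = 0:
fusion: m_ice L_f = 106·334 = 35404; meltwater 0→T: 106·4.18·T = 443.08 T; water cools: 396·4.18·(T − 43.6) = 1655.3(T − 43.6)
2098.4 T = 72170 − 35404 = 36766
T ≈ 17.52 °C (positive, so assuming full melt was valid).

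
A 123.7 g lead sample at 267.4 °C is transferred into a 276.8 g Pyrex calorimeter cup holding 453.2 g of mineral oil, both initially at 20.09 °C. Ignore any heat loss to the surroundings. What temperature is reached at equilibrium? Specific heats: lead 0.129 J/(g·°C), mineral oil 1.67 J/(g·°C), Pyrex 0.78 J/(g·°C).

T_f ≈ 24.1 °C

T_f = Σ m_i c_i T_i / Σ m_i c_i:
T_f = (15.96·267.4 + 756.84·20.09 + 215.9·20.09) / (15.96 + 756.84 + 215.9)
    = 23809 / 988.71 ≈ 24.08 °C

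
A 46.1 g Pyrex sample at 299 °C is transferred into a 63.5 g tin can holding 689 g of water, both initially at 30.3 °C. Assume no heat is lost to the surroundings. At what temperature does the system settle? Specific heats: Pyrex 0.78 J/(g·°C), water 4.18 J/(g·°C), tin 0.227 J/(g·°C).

Taking heat into each body as positive, Σ m c ΔT = 0:
46.1·0.78·(T − 299) + 689·4.18·(T − 30.3) + 63.5·0.227·(T − 30.3) = 0
(35.96 + 2880 + 14.41) T = 35.96·299 + 2880·30.3 + 14.41·30.3
T = 98453 / 2930.4 = 33.6 °C

T_f ≈ 33.6 °C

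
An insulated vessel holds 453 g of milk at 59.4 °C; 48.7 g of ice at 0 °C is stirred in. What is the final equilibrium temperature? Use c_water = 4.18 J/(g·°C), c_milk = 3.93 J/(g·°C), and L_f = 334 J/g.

T_f ≈ 45.1 °C

Energy balance with sensible and latent terms:
latent heat to melt: 48.7×334 = 16266
  meltwater 0→T: 48.7×4.18×T = 203.57 T
  milk cools: 453×3.93×(T − 59.4) = 1780.3(T − 59.4)
1983.9 T = 105749 − 16266 = 89483
T ≈ 45.11 °C (positive, so assuming full melt was valid).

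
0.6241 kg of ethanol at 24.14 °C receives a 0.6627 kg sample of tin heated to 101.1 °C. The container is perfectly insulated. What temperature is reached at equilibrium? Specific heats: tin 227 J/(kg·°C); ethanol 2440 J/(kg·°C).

T_f ≈ 31.1 °C

Set heat shed by the hot body equal to heat absorbed by the cold body:
0.6627×227×(101.1 − T) = 0.6241×2440×(T − 24.14)
150.43(101.1 − T) = 1522.8(T − 24.14)
1673.2 T = 51969  ⇒  T ≈ 31.06 °C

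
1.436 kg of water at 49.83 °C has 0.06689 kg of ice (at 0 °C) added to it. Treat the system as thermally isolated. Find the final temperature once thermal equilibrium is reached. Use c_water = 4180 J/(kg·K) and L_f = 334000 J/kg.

Sum of m c ΔT and latent-heat terms is zero:
fusion: m_ice L_f = 0.06689×334000 = 22341; warm the meltwater: 279.6 T; water cools: 1.436×4180×(T − 49.83) = 6002.5(T − 49.83)
6282.1 T = 299104 − 22341 = 276762
T ≈ 44.06 °C. Since T > 0 °C, the all-ice-melts assumption holds.

T_f ≈ 44.1 °C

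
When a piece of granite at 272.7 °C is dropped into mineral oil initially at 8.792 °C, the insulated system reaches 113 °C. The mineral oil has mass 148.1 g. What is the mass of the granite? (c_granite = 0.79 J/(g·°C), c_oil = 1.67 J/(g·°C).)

m ≈ 204 g

Heat gained plus heat lost sum to zero:
m×0.79×(113 − 272.7) + 148.1×1.67×(113 − 8.792) = 0
-126.16 m = -25773
m = -25773/-126.16 ≈ 204.3 g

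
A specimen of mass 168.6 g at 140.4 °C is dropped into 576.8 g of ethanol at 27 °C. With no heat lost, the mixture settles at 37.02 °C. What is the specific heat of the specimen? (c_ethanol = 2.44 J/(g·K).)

c ≈ 0.809 J/(g·K)

Heat lost by the specimen = heat gained by the ethanol:
168.6×c×(140.4 − 37.02) = 576.8×2.44×(37.02 − 27)
17430 c = 14102  ⇒  c ≈ 0.8091 J/(g·K)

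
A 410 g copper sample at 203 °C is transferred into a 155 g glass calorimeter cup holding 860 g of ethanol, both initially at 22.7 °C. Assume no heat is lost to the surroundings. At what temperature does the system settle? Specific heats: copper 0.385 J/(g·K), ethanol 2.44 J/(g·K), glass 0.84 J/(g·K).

T_f ≈ 34.6 °C

With ΣQ=0 the equilibrium temperature is the m·c-weighted mean:
T_f = (157.85·203 + 2098.4·22.7 + 130.2·22.7) / (157.85 + 2098.4 + 130.2)
    = 82633 / 2386.5 ≈ 34.63 °C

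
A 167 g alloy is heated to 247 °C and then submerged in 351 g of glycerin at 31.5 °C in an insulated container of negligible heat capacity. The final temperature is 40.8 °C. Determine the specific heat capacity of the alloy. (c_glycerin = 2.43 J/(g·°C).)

Setting the total heat transfer to zero:
167×c×(40.8 − 247) + 351×2.43×(40.8 − 31.5) = 0
-34435 c = -7932.2
c = -7932.2/-34435 ≈ 0.2304 J/(g·°C)

c ≈ 0.23 J/(g·°C)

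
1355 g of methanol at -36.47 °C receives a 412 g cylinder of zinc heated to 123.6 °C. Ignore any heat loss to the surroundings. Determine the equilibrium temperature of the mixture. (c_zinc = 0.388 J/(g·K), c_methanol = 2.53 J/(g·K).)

With ΣQ=0 the equilibrium temperature is the m·c-weighted mean:
T_f = (159.86*123.6 + 3428.1*(-36.47)) / (159.86 + 3428.1)
    = -105266 / 3588 ≈ -29.34 °C

T_f ≈ -29.3 °C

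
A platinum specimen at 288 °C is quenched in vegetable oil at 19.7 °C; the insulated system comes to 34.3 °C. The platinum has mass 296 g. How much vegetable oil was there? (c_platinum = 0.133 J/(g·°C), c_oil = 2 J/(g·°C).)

Heat gained plus heat lost sum to zero:
296×0.133×(34.3 − 288) + m×2×(34.3 − 19.7) = 0
29.2 m = 9987.7
m = 9987.7/29.2 ≈ 342 g

m ≈ 342 g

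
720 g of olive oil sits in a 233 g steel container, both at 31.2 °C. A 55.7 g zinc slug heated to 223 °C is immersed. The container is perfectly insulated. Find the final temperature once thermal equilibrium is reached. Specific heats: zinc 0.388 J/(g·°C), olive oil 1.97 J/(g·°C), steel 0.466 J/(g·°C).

Setting the total heat transfer to zero:
55.7*0.388*(T − 223) + 720*1.97*(T − 31.2) + 233*0.466*(T − 31.2) = 0
1548.6 T = 52461
T ≈ 33.88 °C

T_f ≈ 33.9 °C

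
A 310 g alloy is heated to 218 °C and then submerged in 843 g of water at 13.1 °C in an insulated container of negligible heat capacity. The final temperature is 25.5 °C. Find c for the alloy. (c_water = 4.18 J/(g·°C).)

c ≈ 0.732 J/(g·°C)

Conservation of energy gives ΣQ = 0:
310·c·(25.5 − 218) + 843·4.18·(25.5 − 13.1) = 0
-59675 c = -43694
c = -43694/-59675 ≈ 0.7322 J/(g·°C)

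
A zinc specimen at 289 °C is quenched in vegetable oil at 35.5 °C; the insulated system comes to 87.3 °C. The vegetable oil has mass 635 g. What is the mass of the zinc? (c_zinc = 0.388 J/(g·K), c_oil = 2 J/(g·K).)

Heat lost by the zinc = heat gained by the oil:
m·0.388·(289 − 87.3) = 635·2·(87.3 − 35.5)
78.26 m = 65786  ⇒  m ≈ 840.6 g

m ≈ 841 g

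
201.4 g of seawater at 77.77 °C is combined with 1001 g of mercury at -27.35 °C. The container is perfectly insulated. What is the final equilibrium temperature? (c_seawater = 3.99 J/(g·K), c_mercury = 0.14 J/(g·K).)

T_f ≈ 62.2 °C

With ΣQ=0 the equilibrium temperature is the m·c-weighted mean:
T_f = (803.59·77.77 + 140.14·(-27.35)) / (803.59 + 140.14)
    = 58662 / 943.73 ≈ 62.16 °C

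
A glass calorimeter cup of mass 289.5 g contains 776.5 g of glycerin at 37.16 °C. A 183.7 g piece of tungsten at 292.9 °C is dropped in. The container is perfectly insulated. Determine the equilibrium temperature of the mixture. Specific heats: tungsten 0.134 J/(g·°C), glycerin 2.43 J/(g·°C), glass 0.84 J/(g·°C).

Net heat exchanged in the isolated system is zero:
183.7·0.134·(T − 292.9) + 776.5·2.43·(T − 37.16) + 289.5·0.84·(T − 37.16) = 0
2154.7 T = 86364
T = 86364/2154.7 ≈ 40.08 °C

T_f ≈ 40.1 °C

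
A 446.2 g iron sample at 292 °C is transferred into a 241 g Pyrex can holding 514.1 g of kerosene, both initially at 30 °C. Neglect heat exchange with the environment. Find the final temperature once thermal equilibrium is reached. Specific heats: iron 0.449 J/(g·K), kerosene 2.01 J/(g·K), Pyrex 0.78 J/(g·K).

T_f ≈ 66.9 °C

Let T be the final temperature. ΣQ_i = 0:
446.2×0.449×(T − 292) + 514.1×2.01×(T − 30) + 241×0.78×(T − 30) = 0
200.34(T − 292) + 1033.3(T − 30) + 187.98(T − 30) = 0
(200.34 + 1033.3 + 187.98) T = 200.34×292 + 1033.3×30 + 187.98×30
T = 95140 / 1421.7 = 66.9 °C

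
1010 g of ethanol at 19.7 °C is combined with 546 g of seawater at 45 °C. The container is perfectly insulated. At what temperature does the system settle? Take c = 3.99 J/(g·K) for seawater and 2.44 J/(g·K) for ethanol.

With ΣQ=0 the equilibrium temperature is the m·c-weighted mean:
T_f = (2178.5×45 + 2464.4×19.7) / (2178.5 + 2464.4)
    = 146583 / 4642.9 ≈ 31.57 °C

T_f ≈ 31.6 °C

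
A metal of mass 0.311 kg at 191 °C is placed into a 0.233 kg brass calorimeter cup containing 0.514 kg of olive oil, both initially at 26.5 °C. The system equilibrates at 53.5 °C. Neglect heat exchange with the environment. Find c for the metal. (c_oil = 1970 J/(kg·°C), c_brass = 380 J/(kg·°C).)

Net heat exchanged in the isolated system is zero:
0.311×c×(53.5 − 191) + 0.514×1970×(53.5 − 26.5) + 0.233×380×(53.5 − 26.5) = 0
-42.76 c = -29730
c = -29730/-42.76 ≈ 695.2 J/(kg·°C)

c ≈ 695 J/(kg·°C)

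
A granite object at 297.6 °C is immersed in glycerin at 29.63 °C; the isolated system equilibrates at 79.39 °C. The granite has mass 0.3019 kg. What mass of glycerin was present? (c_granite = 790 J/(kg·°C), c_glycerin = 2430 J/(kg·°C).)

m ≈ 0.43 kg

Heat lost by the granite = heat gained by the glycerin:
0.3019·790·(297.6 − 79.39) = m·2430·(79.39 − 29.63)
120917 m = 52043  ⇒  m ≈ 0.4304 kg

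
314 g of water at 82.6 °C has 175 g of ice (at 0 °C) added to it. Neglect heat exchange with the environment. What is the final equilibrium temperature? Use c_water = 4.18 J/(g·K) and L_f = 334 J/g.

Heat gained plus heat lost sum to zero:
melt ice: 175×334 = 58450
  meltwater 0→T: 175×4.18×T = 731.5 T
  water: 1312.5(T − 82.6)
2044 T = 108414 − 58450 = 49964
T ≈ 24.44 °C (positive, so assuming full melt was valid).

T_f ≈ 24.4 °C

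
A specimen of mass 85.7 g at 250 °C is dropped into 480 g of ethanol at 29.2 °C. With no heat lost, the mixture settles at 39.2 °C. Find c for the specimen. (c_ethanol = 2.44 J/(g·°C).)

Heat lost by the specimen = heat gained by the ethanol:
85.7×c×(250 − 39.2) = 480×2.44×(39.2 − 29.2)
18066 c = 11712  ⇒  c ≈ 0.6483 J/(g·°C)

c ≈ 0.648 J/(g·°C)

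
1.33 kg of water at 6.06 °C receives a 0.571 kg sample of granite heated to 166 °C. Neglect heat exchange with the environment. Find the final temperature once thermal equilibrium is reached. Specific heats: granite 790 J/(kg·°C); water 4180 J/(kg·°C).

|Q_granite| = |Q_water|:
0.571*790*(166 − T) = 1.33*4180*(T − 6.06)
451.09(166 − T) = 5559.4(T − 6.06)
6010.5 T = 108571  ⇒  T ≈ 18.06 °C

T_f ≈ 18.1 °C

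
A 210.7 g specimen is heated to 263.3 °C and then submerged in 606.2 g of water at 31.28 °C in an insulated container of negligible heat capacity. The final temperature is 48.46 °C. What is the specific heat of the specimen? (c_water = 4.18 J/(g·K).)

Setting the total heat transfer to zero:
210.7·c·(48.46 − 263.3) + 606.2·4.18·(48.46 − 31.28) = 0
-45267 c = -43533
c = -43533/-45267 ≈ 0.9617 J/(g·K)

c ≈ 0.962 J/(g·K)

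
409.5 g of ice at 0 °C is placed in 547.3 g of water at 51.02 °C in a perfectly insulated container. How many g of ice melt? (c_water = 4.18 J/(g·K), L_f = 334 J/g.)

m_melted ≈ 349 g

Cooling the water to 0 °C releases 547.3×4.18×51.02 = 116719 J.
Fully melting the ice requires m_ice L_f = 409.5×334 = 136773 J.
116719 J < 136773 J, so only part of the ice melts and the system sits at 0 °C.
m_melted×334 = 116719  ⇒  m_melted ≈ 349.5 g.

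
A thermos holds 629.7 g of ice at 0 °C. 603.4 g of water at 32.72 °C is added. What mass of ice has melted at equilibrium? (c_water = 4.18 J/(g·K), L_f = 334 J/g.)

m_melted ≈ 247 g

Water can give up m c ΔT = 603.4×4.18×32.72 = 82527 J before reaching 0 °C.
Melting all 629.7 g of ice would need 629.7×334 = 210320 J.
Since 82527 < 210320 J, not all the ice melts; equilibrium is at 0 °C.
m_melted×334 = 82527  ⇒  m_melted ≈ 247.1 g.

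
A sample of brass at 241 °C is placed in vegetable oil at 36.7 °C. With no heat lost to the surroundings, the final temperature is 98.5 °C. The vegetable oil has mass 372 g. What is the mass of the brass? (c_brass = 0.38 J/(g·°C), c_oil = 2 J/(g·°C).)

m ≈ 849 g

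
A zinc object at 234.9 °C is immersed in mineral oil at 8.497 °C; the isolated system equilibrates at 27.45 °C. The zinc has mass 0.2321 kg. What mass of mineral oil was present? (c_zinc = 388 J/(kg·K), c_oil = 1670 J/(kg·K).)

Energy conservation, ΣQ = 0:
0.2321×388×(27.45 − 234.9) + m×1670×(27.45 − 8.497) = 0
31652 m = 18682
m = 18682/31652 ≈ 0.5902 kg

m ≈ 0.59 kg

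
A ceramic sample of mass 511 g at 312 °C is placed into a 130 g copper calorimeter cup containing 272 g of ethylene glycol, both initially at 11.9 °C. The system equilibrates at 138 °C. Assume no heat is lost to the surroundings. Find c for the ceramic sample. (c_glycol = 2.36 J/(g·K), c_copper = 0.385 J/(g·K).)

Setting the total heat transfer to zero:
511×c×(138 − 312) + 272×2.36×(138 − 11.9) + 130×0.385×(138 − 11.9) = 0
-88914 c = -87257
c = -87257/-88914 ≈ 0.9814 J/(g·K)

c ≈ 0.981 J/(g·K)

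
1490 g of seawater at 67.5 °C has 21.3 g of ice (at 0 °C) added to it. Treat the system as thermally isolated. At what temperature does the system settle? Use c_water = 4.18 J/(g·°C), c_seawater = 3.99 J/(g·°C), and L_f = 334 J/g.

T_f ≈ 65.3 °C

Sum of m c ΔT and latent-heat terms is zero:
latent heat to melt: 21.3·334 = 7114.2; warm the meltwater: 89.03 T; seawater: 5945.1(T − 67.5)
6034.1 T = 401294 − 7114.2 = 394180
T ≈ 65.33 °C — above 0 °C, consistent with complete melting.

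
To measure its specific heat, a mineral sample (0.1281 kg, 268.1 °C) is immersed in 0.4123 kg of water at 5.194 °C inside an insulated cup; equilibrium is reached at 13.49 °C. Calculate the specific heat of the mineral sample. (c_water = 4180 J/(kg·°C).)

Heat lost by the mineral sample = heat gained by the water:
0.1281×c×(268.1 − 13.49) = 0.4123×4180×(13.49 − 5.194)
32.62 c = 14297  ⇒  c ≈ 438.4 J/(kg·°C)

c ≈ 438 J/(kg·°C)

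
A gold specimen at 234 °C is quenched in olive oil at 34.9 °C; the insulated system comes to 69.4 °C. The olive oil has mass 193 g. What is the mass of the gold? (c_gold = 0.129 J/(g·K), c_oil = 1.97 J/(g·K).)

m ≈ 618 g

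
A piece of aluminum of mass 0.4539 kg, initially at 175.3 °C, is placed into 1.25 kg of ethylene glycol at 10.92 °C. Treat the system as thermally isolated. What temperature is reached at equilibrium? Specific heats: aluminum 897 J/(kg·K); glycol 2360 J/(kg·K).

T_f is the heat-capacity-weighted average of the initial temperatures:
T_f = (407.15×175.3 + 2950×10.92) / (407.15 + 2950)
    = 103587 / 3357.1 ≈ 30.86 °C

T_f ≈ 30.9 °C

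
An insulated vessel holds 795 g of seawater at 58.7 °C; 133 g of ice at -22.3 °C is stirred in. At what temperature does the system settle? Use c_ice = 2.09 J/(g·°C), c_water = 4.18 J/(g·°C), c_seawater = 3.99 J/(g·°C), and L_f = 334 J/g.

T_f ≈ 36.4 °C

Net heat exchanged in the isolated system is zero:
ice -22.3→0 °C: 133·2.09·22.3 = 6198.7; fusion: m_ice L_f = 133·334 = 44422; warm the meltwater: 555.94 T; seawater cools: 795·3.99·(T − 58.7) = 3172.1(T − 58.7)
3728 T = 186199 − 50621 = 135579
T ≈ 36.37 °C — above 0 °C, consistent with complete melting.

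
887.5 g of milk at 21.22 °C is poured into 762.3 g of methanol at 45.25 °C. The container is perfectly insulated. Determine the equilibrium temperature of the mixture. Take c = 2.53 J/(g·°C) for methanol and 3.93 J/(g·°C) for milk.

T_f ≈ 29.8 °C

Conservation of energy gives ΣQ = 0:
762.3*2.53*(T − 45.25) + 887.5*3.93*(T − 21.22) = 0
1928.6(T − 45.25) + 3487.9(T − 21.22) = 0
(1928.6 + 3487.9) T = 1928.6*45.25 + 3487.9*21.22
T = 161283/5416.5 ≈ 29.78 °C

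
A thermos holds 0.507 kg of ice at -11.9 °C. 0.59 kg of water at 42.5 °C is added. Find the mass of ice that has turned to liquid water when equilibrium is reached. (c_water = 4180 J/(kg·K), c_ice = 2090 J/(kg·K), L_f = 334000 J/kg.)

m_melted ≈ 0.276 kg

Water can give up m c ΔT = 0.59×4180×42.5 = 104813 J before reaching 0 °C.
Warming the ice to 0 °C takes 0.507×2090×11.9 = 12610 J, leaving 92204 J for melting.
Melting all 0.507 kg of ice would need 0.507×334000 = 169338 J.
That's not enough to melt it all — equilibrium is at 0 °C with ice remaining.
m_melted×334000 = 92204  ⇒  m_melted ≈ 0.2761 kg.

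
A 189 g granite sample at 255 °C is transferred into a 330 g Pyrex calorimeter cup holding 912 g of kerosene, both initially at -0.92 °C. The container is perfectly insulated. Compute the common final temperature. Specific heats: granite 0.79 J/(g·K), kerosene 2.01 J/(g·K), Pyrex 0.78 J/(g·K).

T_f ≈ 16.1 °C

Conservation of energy gives ΣQ = 0:
189*0.79*(T − 255) + 912*2.01*(T − (-0.92)) + 330*0.78*(T − (-0.92)) = 0
149.31(T − 255) + 1833.1(T − (-0.92)) + 257.4(T − (-0.92)) = 0
(149.31 + 1833.1 + 257.4) T = 149.31*255 + 1833.1*(-0.92) + 257.4*(-0.92)
T ≈ 16.14 °C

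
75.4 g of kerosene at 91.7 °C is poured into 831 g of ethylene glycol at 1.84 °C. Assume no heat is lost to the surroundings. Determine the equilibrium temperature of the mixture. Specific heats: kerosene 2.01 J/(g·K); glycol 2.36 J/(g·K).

T_f ≈ 8.3 °C

Conservation of energy gives ΣQ = 0:
75.4*2.01*(T − 91.7) + 831*2.36*(T − 1.84) = 0
2112.7 T = 17506
T = 17506 / 2112.7 = 8.29 °C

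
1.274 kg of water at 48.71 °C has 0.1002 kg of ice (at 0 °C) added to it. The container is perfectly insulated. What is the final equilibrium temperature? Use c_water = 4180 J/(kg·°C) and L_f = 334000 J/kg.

T_f ≈ 39.3 °C

Energy balance with sensible and latent terms:
latent heat to melt: 0.1002×334000 = 33467
  warm the meltwater: 418.84 T
  water cools: 1.274×4180×(T − 48.71) = 5325.3(T − 48.71)
5744.2 T = 259396 − 33467 = 225930
T ≈ 39.33 °C. Since T > 0 °C, the all-ice-melts assumption holds.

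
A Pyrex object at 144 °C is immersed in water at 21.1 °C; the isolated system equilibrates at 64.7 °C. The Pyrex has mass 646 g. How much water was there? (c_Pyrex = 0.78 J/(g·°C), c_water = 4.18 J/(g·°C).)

m ≈ 219 g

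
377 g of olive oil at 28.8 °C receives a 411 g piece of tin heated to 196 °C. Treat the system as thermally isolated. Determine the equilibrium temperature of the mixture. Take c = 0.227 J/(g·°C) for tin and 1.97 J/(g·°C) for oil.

Heat gained plus heat lost sum to zero:
411·0.227·(T − 196) + 377·1.97·(T − 28.8) = 0
93.3(T − 196) + 742.69(T − 28.8) = 0
(93.3 + 742.69) T = 93.3·196 + 742.69·28.8
T ≈ 47.46 °C

T_f ≈ 47.5 °C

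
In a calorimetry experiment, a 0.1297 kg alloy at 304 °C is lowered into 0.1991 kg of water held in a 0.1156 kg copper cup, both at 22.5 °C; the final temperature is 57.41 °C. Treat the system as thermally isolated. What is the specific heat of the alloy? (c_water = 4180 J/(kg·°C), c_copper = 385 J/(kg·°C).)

c ≈ 957 J/(kg·°C)

Setting the total heat transfer to zero:
0.1297·c·(57.41 − 304) + 0.1991·4180·(57.41 − 22.5) + 0.1156·385·(57.41 − 22.5) = 0
-31.98 c = -30607
c = -30607/-31.98 ≈ 957 J/(kg·°C)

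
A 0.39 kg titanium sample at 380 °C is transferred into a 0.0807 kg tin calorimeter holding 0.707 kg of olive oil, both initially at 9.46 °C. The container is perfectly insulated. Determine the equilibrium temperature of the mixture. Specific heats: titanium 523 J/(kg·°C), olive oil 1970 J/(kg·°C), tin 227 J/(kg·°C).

Heat gained plus heat lost sum to zero:
0.39×523×(T − 380) + 0.707×1970×(T − 9.46) + 0.0807×227×(T − 9.46) = 0
1615.1 T = 90858
T = 90858 / 1615.1 = 56.3 °C

T_f ≈ 56.3 °C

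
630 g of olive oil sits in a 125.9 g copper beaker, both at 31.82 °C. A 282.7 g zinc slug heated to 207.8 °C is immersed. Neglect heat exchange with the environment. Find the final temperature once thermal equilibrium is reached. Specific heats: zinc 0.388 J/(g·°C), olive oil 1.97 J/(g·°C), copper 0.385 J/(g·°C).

Heat gained plus heat lost sum to zero:
282.7*0.388*(T − 207.8) + 630*1.97*(T − 31.82) + 125.9*0.385*(T − 31.82) = 0
(109.69 + 1241.1 + 48.47) T = 109.69*207.8 + 1241.1*31.82 + 48.47*31.82
T ≈ 45.62 °C

T_f ≈ 45.6 °C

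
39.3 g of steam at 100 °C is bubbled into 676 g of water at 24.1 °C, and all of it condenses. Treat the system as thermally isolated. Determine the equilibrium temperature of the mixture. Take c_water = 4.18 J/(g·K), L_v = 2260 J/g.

T_f ≈ 58.0 °C

Setting the total heat transfer to zero:
steam→water at 100 °C releases m L_v = 39.3·2260 = 88818
  condensed water 100 °C→T: 164.27(T − 100)
  water warms: 676·4.18·(T − 24.1) = 2825.7(T − 24.1)
2990 T = 88818 + 16427 + 68099 = 173344
T ≈ 57.98 °C, under the boiling point, so the assumption holds.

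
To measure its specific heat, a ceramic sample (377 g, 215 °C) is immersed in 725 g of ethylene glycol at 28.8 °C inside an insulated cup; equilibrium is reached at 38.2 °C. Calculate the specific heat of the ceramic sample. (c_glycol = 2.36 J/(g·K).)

Heat lost by the ceramic sample = heat gained by the glycol:
377·c·(215 − 38.2) = 725·2.36·(38.2 − 28.8)
66654 c = 16083  ⇒  c ≈ 0.2413 J/(g·K)

c ≈ 0.241 J/(g·K)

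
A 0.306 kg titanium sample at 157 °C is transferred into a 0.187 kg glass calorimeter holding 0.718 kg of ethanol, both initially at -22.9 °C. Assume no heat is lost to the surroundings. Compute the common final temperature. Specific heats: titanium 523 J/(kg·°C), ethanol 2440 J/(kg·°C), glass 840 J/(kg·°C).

T_f ≈ -9.0 °C

Conservation of energy gives ΣQ = 0:
0.306×523×(T − 157) + 0.718×2440×(T − (-22.9)) + 0.187×840×(T − (-22.9)) = 0
2069 T = -18590
T ≈ -8.98 °C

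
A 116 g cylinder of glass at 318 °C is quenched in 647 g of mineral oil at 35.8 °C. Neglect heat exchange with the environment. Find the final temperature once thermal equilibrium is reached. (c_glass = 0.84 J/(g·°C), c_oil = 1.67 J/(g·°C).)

T_f ≈ 59.1 °C

Net heat exchanged in the isolated system is zero:
116×0.84×(T − 318) + 647×1.67×(T − 35.8) = 0
97.44(T − 318) + 1080.5(T − 35.8) = 0
(97.44 + 1080.5) T = 97.44×318 + 1080.5×35.8
T ≈ 59.14 °C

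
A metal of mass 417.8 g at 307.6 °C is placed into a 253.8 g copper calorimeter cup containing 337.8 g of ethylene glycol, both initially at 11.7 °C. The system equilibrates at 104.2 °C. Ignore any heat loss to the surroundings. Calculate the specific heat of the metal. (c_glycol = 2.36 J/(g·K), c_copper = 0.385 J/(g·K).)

c ≈ 0.974 J/(g·K)

Conservation of energy gives ΣQ = 0:
417.8·c·(104.2 − 307.6) + 337.8·2.36·(104.2 − 11.7) + 253.8·0.385·(104.2 − 11.7) = 0
-84981 c = -82780
c = -82780/-84981 ≈ 0.9741 J/(g·K)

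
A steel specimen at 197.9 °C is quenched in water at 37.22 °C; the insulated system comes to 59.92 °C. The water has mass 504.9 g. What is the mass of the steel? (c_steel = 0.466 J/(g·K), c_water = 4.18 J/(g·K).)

m ≈ 745 g

|Q_steel| = |Q_water|:
m·0.466·(197.9 − 59.92) = 504.9·4.18·(59.92 − 37.22)
64.3 m = 47908  ⇒  m ≈ 745.1 g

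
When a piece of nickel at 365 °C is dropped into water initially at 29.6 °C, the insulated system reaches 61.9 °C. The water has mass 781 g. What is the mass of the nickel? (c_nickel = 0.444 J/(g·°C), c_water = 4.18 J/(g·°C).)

m ≈ 784 g

Heat lost by the nickel = heat gained by the water:
m×0.444×(365 − 61.9) = 781×4.18×(61.9 − 29.6)
134.58 m = 105446  ⇒  m ≈ 783.5 g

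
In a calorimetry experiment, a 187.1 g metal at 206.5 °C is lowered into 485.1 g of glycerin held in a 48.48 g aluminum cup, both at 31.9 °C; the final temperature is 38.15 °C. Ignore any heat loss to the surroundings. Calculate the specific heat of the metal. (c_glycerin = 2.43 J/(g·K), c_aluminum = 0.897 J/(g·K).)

c ≈ 0.243 J/(g·K)

Net heat exchanged in the isolated system is zero:
187.1×c×(38.15 − 206.5) + 485.1×2.43×(38.15 − 31.9) + 48.48×0.897×(38.15 − 31.9) = 0
-31498 c = -7639.2
c = -7639.2/-31498 ≈ 0.2425 J/(g·K)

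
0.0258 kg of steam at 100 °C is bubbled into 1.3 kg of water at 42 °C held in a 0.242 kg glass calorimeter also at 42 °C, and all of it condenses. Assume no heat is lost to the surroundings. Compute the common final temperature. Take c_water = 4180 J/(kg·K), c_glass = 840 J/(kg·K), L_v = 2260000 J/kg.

Setting the total heat transfer to zero:
condense steam: −0.0258·2260000 = −58308; condensate cools 100→T: 0.0258·4180·(T − 100) = 107.84(T − 100); water warms: 1.3·4180·(T − 42) = 5434(T − 42); cup: 203.28(T − 42)
5745.1 T = 58308 + 10784 + 236766 = 305858
T ≈ 53.24 °C — below 100 °C, confirming all the steam condensed.

T_f ≈ 53.2 °C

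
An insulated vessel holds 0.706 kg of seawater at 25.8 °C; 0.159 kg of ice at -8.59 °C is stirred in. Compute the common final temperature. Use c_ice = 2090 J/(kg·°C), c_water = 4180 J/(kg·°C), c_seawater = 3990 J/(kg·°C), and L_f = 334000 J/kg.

T_f ≈ 4.8 °C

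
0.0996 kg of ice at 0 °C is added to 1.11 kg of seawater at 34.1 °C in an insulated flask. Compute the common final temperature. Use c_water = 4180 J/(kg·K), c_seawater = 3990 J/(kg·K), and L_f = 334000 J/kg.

T_f ≈ 24.3 °C

Energy balance with sensible and latent terms:
fusion: m_ice L_f = 0.0996×334000 = 33266; warm the meltwater: 416.33 T; seawater: 4428.9(T − 34.1)
4845.2 T = 151025 − 33266 = 117759
T ≈ 24.30 °C — above 0 °C, consistent with complete melting.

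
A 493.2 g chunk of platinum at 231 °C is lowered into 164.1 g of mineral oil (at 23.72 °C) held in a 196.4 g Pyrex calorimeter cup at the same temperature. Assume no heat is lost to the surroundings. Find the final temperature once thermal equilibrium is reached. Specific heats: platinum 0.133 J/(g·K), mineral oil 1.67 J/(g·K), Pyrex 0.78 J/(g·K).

T_f ≈ 51.3 °C

T_f = Σ m_i c_i T_i / Σ m_i c_i:
T_f = (65.6×231 + 274.05×23.72 + 153.19×23.72) / (65.6 + 274.05 + 153.19)
    = 25287 / 492.83 ≈ 51.31 °C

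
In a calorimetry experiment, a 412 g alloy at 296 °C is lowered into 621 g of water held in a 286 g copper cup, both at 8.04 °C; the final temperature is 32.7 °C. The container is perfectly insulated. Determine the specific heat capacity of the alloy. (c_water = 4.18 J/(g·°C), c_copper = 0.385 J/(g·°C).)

c ≈ 0.615 J/(g·°C)

Net heat exchanged in the isolated system is zero:
412·c·(32.7 − 296) + 621·4.18·(32.7 − 8.04) + 286·0.385·(32.7 − 8.04) = 0
-108480 c = -66727
c = -66727/-108480 ≈ 0.6151 J/(g·°C)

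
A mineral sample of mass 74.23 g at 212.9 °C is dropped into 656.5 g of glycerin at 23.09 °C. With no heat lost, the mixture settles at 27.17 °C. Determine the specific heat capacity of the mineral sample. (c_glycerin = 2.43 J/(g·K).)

Heat gained plus heat lost sum to zero:
74.23·c·(27.17 − 212.9) + 656.5·2.43·(27.17 − 23.09) = 0
-13787 c = -6508.8
c = -6508.8/-13787 ≈ 0.4721 J/(g·K)

c ≈ 0.472 J/(g·K)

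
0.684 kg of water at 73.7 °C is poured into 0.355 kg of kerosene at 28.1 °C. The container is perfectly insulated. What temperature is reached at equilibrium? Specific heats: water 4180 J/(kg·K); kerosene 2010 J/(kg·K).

T_f ≈ 64.6 °C

Energy conservation, ΣQ = 0:
0.684*4180*(T − 73.7) + 0.355*2010*(T − 28.1) = 0
(2859.1 + 713.55) T = 2859.1*73.7 + 713.55*28.1
T = 230768 / 3572.7 = 64.6 °C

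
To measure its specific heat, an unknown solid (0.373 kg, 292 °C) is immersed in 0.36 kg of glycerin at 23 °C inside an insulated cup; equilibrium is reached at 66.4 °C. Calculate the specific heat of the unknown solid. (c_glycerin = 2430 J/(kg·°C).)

c ≈ 451 J/(kg·°C)

m_s c (T_s − T_f) = m_glycerin c_glycerin (T_f − T_0):
0.373·c·(292 − 66.4) = 0.36·2430·(66.4 − 23)
84.15 c = 37966  ⇒  c ≈ 451.2 J/(kg·°C)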